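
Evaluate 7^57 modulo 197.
10

Repeated squaring. Binary of 57 = 111001.
7^1 ≡ 7 (mod 197); 7^2 ≡ 49 (mod 197); 7^4 ≡ 37 (mod 197); 7^8 ≡ 187 (mod 197); 7^16 ≡ 100 (mod 197); 7^32 ≡ 150 (mod 197)
7^57 = 7^1 × 7^8 × 7^16 × 7^32 ≡ 10 (mod 197)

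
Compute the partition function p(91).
64112359

p(n) counts ways to write n as a sum of positive integers (order ignored).
Euler's pentagonal recurrence: p(k) = p(k-1) + p(k-2) - p(k-5) - p(k-7) + p(k-12) + p(k-15) - ... (offsets j(3j∓1)/2, signs ++--, p(0)=1, p(<0)=0).
DP table for k = 0..90: p(0)=1, p(1)=1, p(2)=2, p(3)=3, p(4)=5, p(5)=7, p(6)=11, p(7)=15, p(8)=22, p(9)=30, p(10)=42, p(11)=56, p(12)=77, p(13)=101, p(14)=135, p(15)=176, p(16)=231, p(17)=297, p(18)=385, p(19)=490, p(20)=627, p(21)=792, p(22)=1002, p(23)=1255, p(24)=1575, p(25)=1958, p(26)=2436, p(27)=3010, p(28)=3718, p(29)=4565, p(30)=5604, p(31)=6842, p(32)=8349, p(33)=10143, p(34)=12310, p(35)=14883, p(36)=17977, p(37)=21637, p(38)=26015, p(39)=31185, p(40)=37338, p(41)=44583, p(42)=53174, p(43)=63261, p(44)=75175, p(45)=89134, p(46)=105558, p(47)=124754, p(48)=147273, p(49)=173525, p(50)=204226, p(51)=239943, p(52)=281589, p(53)=329931, p(54)=386155, p(55)=451276, p(56)=526823, p(57)=614154, p(58)=715220, p(59)=831820, p(60)=966467, p(61)=1121505, p(62)=1300156, p(63)=1505499, p(64)=1741630, p(65)=2012558, p(66)=2323520, p(67)=2679689, p(68)=3087735, p(69)=3554345, p(70)=4087968, p(71)=4697205, p(72)=5392783, p(73)=6185689, p(74)=7089500, p(75)=8118264, p(76)=9289091, p(77)=10619863, p(78)=12132164, p(79)=13848650, p(80)=15796476, p(81)=18004327, p(82)=20506255, p(83)=23338469, p(84)=26543660, p(85)=30167357, p(86)=34262962, p(87)=38887673, p(88)=44108109, p(89)=49995925, p(90)=56634173.
Final step: p(91) = p(90) + p(89) - p(86) - p(84) + p(79) + p(76) - p(69) - p(65) + p(56) + p(51) - p(40) - p(34) + p(21) + p(14)
= 56634173 + 49995925 - 34262962 - 26543660 + 13848650 + 9289091 - 3554345 - 2012558 + 526823 + 239943 - 37338 - 12310 + 792 + 135
= 64112359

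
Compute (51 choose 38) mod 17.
0

Using Lucas' theorem:
Write n=51 and k=38 in base 17:
n in base 17: [3, 0]
k in base 17: [2, 4]
C(51,38) mod 17 = ∏ C(n_i, k_i) mod 17
Digit binomials (mod 17): C(3,2) = 3; C(0,4) = 0 (k_i > n_i)
Product: 3 × 0 = 0 ≡ 0 (mod 17)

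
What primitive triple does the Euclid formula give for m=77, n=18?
(5605, 2772, 6253)

Euclid's formula: a = m² - n², b = 2mn, c = m² + n²
m = 77, n = 18
a = 77² - 18² = 5929 - 324 = 5605
b = 2 × 77 × 18 = 2772
c = 77² + 18² = 5929 + 324 = 6253
Verification: 5605² + 2772² = 31416025 + 7683984 = 39100009 = 6253² ✓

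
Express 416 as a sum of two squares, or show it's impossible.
4² + 20² (a=4, b=20)

Factorization: 416 = 2^5 × 13
By Fermat: n is sum of two squares iff every prime p ≡ 3 (mod 4) appears to even power.
All primes ≡ 3 (mod 4) appear to even power.
Search a = 0, 1, 2, … for 416 - a² a perfect square: first hit at a = 4: 416 - 16 = 400 = 20².
416 = 4² + 20² = 16 + 400 ✓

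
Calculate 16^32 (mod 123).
10

Repeated squaring. Binary of 32 = 100000.
16^1 ≡ 16 (mod 123); 16^2 ≡ 10 (mod 123); 16^4 ≡ 100 (mod 123); 16^8 ≡ 37 (mod 123); 16^16 ≡ 16 (mod 123); 16^32 ≡ 10 (mod 123)
16^32 = 16^32 ≡ 10 (mod 123)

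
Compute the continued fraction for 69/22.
[3; 7, 3]

Euclidean algorithm steps:
69 = 3 × 22 + 3
22 = 7 × 3 + 1
3 = 3 × 1 + 0
Continued fraction: [3; 7, 3]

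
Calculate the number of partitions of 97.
133230930

p(n) counts ways to write n as a sum of positive integers (order ignored).
Euler's pentagonal recurrence: p(k) = p(k-1) + p(k-2) - p(k-5) - p(k-7) + p(k-12) + p(k-15) - ... (offsets j(3j∓1)/2, signs ++--, p(0)=1, p(<0)=0).
DP table for k = 0..96: p(0)=1, p(1)=1, p(2)=2, p(3)=3, p(4)=5, p(5)=7, p(6)=11, p(7)=15, p(8)=22, p(9)=30, p(10)=42, p(11)=56, p(12)=77, p(13)=101, p(14)=135, p(15)=176, p(16)=231, p(17)=297, p(18)=385, p(19)=490, p(20)=627, p(21)=792, p(22)=1002, p(23)=1255, p(24)=1575, p(25)=1958, p(26)=2436, p(27)=3010, p(28)=3718, p(29)=4565, p(30)=5604, p(31)=6842, p(32)=8349, p(33)=10143, p(34)=12310, p(35)=14883, p(36)=17977, p(37)=21637, p(38)=26015, p(39)=31185, p(40)=37338, p(41)=44583, p(42)=53174, p(43)=63261, p(44)=75175, p(45)=89134, p(46)=105558, p(47)=124754, p(48)=147273, p(49)=173525, p(50)=204226, p(51)=239943, p(52)=281589, p(53)=329931, p(54)=386155, p(55)=451276, p(56)=526823, p(57)=614154, p(58)=715220, p(59)=831820, p(60)=966467, p(61)=1121505, p(62)=1300156, p(63)=1505499, p(64)=1741630, p(65)=2012558, p(66)=2323520, p(67)=2679689, p(68)=3087735, p(69)=3554345, p(70)=4087968, p(71)=4697205, p(72)=5392783, p(73)=6185689, p(74)=7089500, p(75)=8118264, p(76)=9289091, p(77)=10619863, p(78)=12132164, p(79)=13848650, p(80)=15796476, p(81)=18004327, p(82)=20506255, p(83)=23338469, p(84)=26543660, p(85)=30167357, p(86)=34262962, p(87)=38887673, p(88)=44108109, p(89)=49995925, p(90)=56634173, p(91)=64112359, p(92)=72533807, p(93)=82010177, p(94)=92669720, p(95)=104651419, p(96)=118114304.
Final step: p(97) = p(96) + p(95) - p(92) - p(90) + p(85) + p(82) - p(75) - p(71) + p(62) + p(57) - p(46) - p(40) + p(27) + p(20) - p(5)
= 118114304 + 104651419 - 72533807 - 56634173 + 30167357 + 20506255 - 8118264 - 4697205 + 1300156 + 614154 - 105558 - 37338 + 3010 + 627 - 7
= 133230930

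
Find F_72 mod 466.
8

Matrix identity: Q^n = [[F_(n+1), F_n], [F_n, F_(n-1)]] with Q = [[1,1],[1,0]].
n = 72 = 1001000₂. Square-and-multiply, entries mod 466:
Q^1 = [[1,1],[1,0]]
Q^2 = (Q^1)² = [[2,1],[1,1]]
Q^4 = (Q^2)² = [[5,3],[3,2]]
Q^9 = (Q^4)²·Q = [[55,34],[34,21]]
Q^18 = (Q^9)² = [[453,254],[254,199]]
Q^36 = (Q^18)² = [[377,178],[178,199]]
Q^72 = (Q^36)² = [[461,8],[8,453]]
F_72 mod 466 = Q^72[0][1] = 8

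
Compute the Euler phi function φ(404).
200

404 = 2^2 × 101
φ(n) = n × ∏(1 - 1/p) for each prime p dividing n
φ(404) = 404 × (1 - 1/2) × (1 - 1/101) = 200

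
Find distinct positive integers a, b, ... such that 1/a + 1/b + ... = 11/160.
1/15 + 1/480

Greedy algorithm:
11/160: ceiling(160/11) = 15, use 1/15
1/480: ceiling(480/1) = 480, use 1/480
Result: 11/160 = 1/15 + 1/480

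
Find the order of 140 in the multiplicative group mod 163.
9

163 is prime, so ord(140) divides φ(163) = 162.
Divisors of 162: 1, 2, 3, 6, 9, 18, 27, 54, 81, 162.
Repeated squaring: 140^1 ≡ 140, 140^2 ≡ 40, 140^4 ≡ 133, 140^8 ≡ 85, 140^16 ≡ 53, 140^32 ≡ 38, 140^64 ≡ 140, 140^128 ≡ 40 (mod 163).
Test 140^d mod 163 for each divisor d in increasing order:
140^1 ≡ 140
140^2 ≡ 40
140^3 = 140^2·140^1 ≡ 58
140^6 = 140^4·140^2 ≡ 104
140^9 = 140^8·140^1 ≡ 1  ← first divisor giving 1
The order is 9.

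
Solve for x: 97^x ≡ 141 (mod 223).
189

Baby-step giant-step with step n = ⌈√223⌉ = 15.
Baby steps 97^j mod 223 (j:value) for j=0..14: 0:1, 1:97, 2:43, 3:157, 4:65, 5:61, 6:119, 7:170, 8:211, 9:174, 10:153, 11:123, 12:112, 13:160, 14:133.
Giant-step multiplier: 97^(-15) ≡ 97^(222-15) = 97^207 ≡ 27 (mod 223).
Giant steps γ_i = 141·27^i mod 223: γ_0=141, γ_1=16, γ_2=209, γ_3=68, γ_4=52, γ_5=66, γ_6=221, γ_7=169, γ_8=103, γ_9=105, γ_10=159, γ_11=56, γ_12=174 (in table at j=9).
x = i·n + j = 12·15 + 9 = 189.
Check: 97^189 ≡ 141 (mod 223).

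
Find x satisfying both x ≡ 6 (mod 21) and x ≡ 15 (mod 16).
111

Using Chinese Remainder Theorem:
M = 21 × 16 = 336
M1 = 16, M2 = 21
y1 = 16^(-1) mod 21 = 4
y2 = 21^(-1) mod 16 = 13
x = (6×16×4 + 15×21×13) mod 336 = 111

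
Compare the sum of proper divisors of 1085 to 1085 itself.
deficient

Proper divisors of 1085: sum = 1 + 5 + 7 + 31 + 35 + 155 + 217 = 451
Since 451 < 1085, 1085 is deficient.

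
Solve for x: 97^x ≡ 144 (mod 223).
16

Baby-step giant-step with step n = ⌈√223⌉ = 15.
Baby steps 97^j mod 223 (j:value) for j=0..14: 0:1, 1:97, 2:43, 3:157, 4:65, 5:61, 6:119, 7:170, 8:211, 9:174, 10:153, 11:123, 12:112, 13:160, 14:133.
Giant-step multiplier: 97^(-15) ≡ 97^(222-15) = 97^207 ≡ 27 (mod 223).
Giant steps γ_i = 144·27^i mod 223: γ_0=144, γ_1=97 (in table at j=1).
x = i·n + j = 1·15 + 1 = 16.
Check: 97^16 ≡ 144 (mod 223).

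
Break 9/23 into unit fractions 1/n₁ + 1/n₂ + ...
1/3 + 1/18 + 1/414

Greedy algorithm:
9/23: ceiling(23/9) = 3, use 1/3
4/69: ceiling(69/4) = 18, use 1/18
1/414: ceiling(414/1) = 414, use 1/414
Result: 9/23 = 1/3 + 1/18 + 1/414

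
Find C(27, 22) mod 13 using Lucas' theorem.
0

Using Lucas' theorem:
Write n=27 and k=22 in base 13:
n in base 13: [2, 1]
k in base 13: [1, 9]
C(27,22) mod 13 = ∏ C(n_i, k_i) mod 13
Digit binomials (mod 13): C(2,1) = 2; C(1,9) = 0 (k_i > n_i)
Product: 2 × 0 = 0 ≡ 0 (mod 13)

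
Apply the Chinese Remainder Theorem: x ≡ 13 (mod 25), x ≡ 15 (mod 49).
113

Using Chinese Remainder Theorem:
M = 25 × 49 = 1225
M1 = 49, M2 = 25
y1 = 49^(-1) mod 25 = 24
y2 = 25^(-1) mod 49 = 2
x = (13×49×24 + 15×25×2) mod 1225 = 113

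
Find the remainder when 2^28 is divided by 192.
64

Repeated squaring. Binary of 28 = 11100.
2^1 ≡ 2 (mod 192); 2^2 ≡ 4 (mod 192); 2^4 ≡ 16 (mod 192); 2^8 ≡ 64 (mod 192); 2^16 ≡ 64 (mod 192)
2^28 = 2^4 × 2^8 × 2^16 ≡ 64 (mod 192)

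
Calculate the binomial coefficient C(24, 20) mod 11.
0

Using Lucas' theorem:
Write n=24 and k=20 in base 11:
n in base 11: [2, 2]
k in base 11: [1, 9]
C(24,20) mod 11 = ∏ C(n_i, k_i) mod 11
Digit binomials (mod 11): C(2,1) = 2; C(2,9) = 0 (k_i > n_i)
Product: 2 × 0 = 0 ≡ 0 (mod 11)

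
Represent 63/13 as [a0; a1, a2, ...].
[4; 1, 5, 2]

Euclidean algorithm steps:
63 = 4 × 13 + 11
13 = 1 × 11 + 2
11 = 5 × 2 + 1
2 = 2 × 1 + 0
Continued fraction: [4; 1, 5, 2]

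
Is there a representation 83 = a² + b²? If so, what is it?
Not possible

Factorization: 83 = 83
By Fermat: n is sum of two squares iff every prime p ≡ 3 (mod 4) appears to even power.
Prime(s) ≡ 3 (mod 4) with odd exponent: [(83, 1)]
Therefore 83 cannot be expressed as a² + b².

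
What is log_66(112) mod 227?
204

Baby-step giant-step with step n = ⌈√227⌉ = 16.
Baby steps 66^j mod 227 (j:value) for j=0..15: 0:1, 1:66, 2:43, 3:114, 4:33, 5:135, 6:57, 7:130, 8:181, 9:142, 10:65, 11:204, 12:71, 13:146, 14:102, 15:149.
Giant-step multiplier: 66^(-16) ≡ 66^(226-16) = 66^210 ≡ 28 (mod 227).
Giant steps γ_i = 112·28^i mod 227: γ_0=112, γ_1=185, γ_2=186, γ_3=214, γ_4=90, γ_5=23, γ_6=190, γ_7=99, γ_8=48, γ_9=209, γ_10=177, γ_11=189, γ_12=71 (in table at j=12).
x = i·n + j = 12·16 + 12 = 204.
Check: 66^204 ≡ 112 (mod 227).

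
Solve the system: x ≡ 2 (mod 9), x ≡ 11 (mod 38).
11

Using Chinese Remainder Theorem:
M = 9 × 38 = 342
M1 = 38, M2 = 9
y1 = 38^(-1) mod 9 = 5
y2 = 9^(-1) mod 38 = 17
x = (2×38×5 + 11×9×17) mod 342 = 11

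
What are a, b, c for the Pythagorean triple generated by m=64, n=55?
(1071, 7040, 7121)

Euclid's formula: a = m² - n², b = 2mn, c = m² + n²
m = 64, n = 55
a = 64² - 55² = 4096 - 3025 = 1071
b = 2 × 64 × 55 = 7040
c = 64² + 55² = 4096 + 3025 = 7121
Verification: 1071² + 7040² = 1147041 + 49561600 = 50708641 = 7121² ✓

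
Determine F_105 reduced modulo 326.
88

Matrix identity: Q^n = [[F_(n+1), F_n], [F_n, F_(n-1)]] with Q = [[1,1],[1,0]].
n = 105 = 1101001₂. Square-and-multiply, entries mod 326:
Q^1 = [[1,1],[1,0]]
Q^3 = (Q^1)²·Q = [[3,2],[2,1]]
Q^6 = (Q^3)² = [[13,8],[8,5]]
Q^13 = (Q^6)²·Q = [[51,233],[233,144]]
Q^26 = (Q^13)² = [[166,121],[121,45]]
Q^52 = (Q^26)² = [[143,103],[103,40]]
Q^105 = (Q^52)²·Q = [[29,88],[88,267]]
F_105 mod 326 = Q^105[0][1] = 88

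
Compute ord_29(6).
14

29 is prime, so ord(6) divides φ(29) = 28.
Divisors of 28: 1, 2, 4, 7, 14, 28.
Repeated squaring: 6^1 ≡ 6, 6^2 ≡ 7, 6^4 ≡ 20, 6^8 ≡ 23, 6^16 ≡ 7 (mod 29).
Test 6^d mod 29 for each divisor d in increasing order:
6^1 ≡ 6
6^2 ≡ 7
6^4 ≡ 20
6^7 = 6^4·6^2·6^1 ≡ 28
6^14 = 6^8·6^4·6^2 ≡ 1  ← first divisor giving 1
The order is 14.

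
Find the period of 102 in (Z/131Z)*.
65

131 is prime, so ord(102) divides φ(131) = 130.
Divisors of 130: 1, 2, 5, 10, 13, 26, 65, 130.
Repeated squaring: 102^1 ≡ 102, 102^2 ≡ 55, 102^4 ≡ 12, 102^8 ≡ 13, 102^16 ≡ 38, 102^32 ≡ 3, 102^64 ≡ 9, 102^128 ≡ 81 (mod 131).
Test 102^d mod 131 for each divisor d in increasing order:
102^1 ≡ 102
102^2 ≡ 55
102^5 = 102^4·102^1 ≡ 45
102^10 = 102^8·102^2 ≡ 60
102^13 = 102^8·102^4·102^1 ≡ 61
102^26 = 102^16·102^8·102^2 ≡ 53
102^65 = 102^64·102^1 ≡ 1  ← first divisor giving 1
The order is 65.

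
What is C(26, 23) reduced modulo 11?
4

Using Lucas' theorem:
Write n=26 and k=23 in base 11:
n in base 11: [2, 4]
k in base 11: [2, 1]
C(26,23) mod 11 = ∏ C(n_i, k_i) mod 11
Digit binomials (mod 11): C(2,2) = 1; C(4,1) = 4
Product: 1 × 4 = 4 ≡ 4 (mod 11)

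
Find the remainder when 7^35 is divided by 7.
0

Repeated squaring. Binary of 35 = 100011.
7^1 ≡ 0 (mod 7); 7^2 ≡ 0 (mod 7); 7^4 ≡ 0 (mod 7); 7^8 ≡ 0 (mod 7); 7^16 ≡ 0 (mod 7); 7^32 ≡ 0 (mod 7)
7^35 = 7^1 × 7^2 × 7^32 ≡ 0 (mod 7)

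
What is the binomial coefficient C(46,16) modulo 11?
0

Using Lucas' theorem:
Write n=46 and k=16 in base 11:
n in base 11: [4, 2]
k in base 11: [1, 5]
C(46,16) mod 11 = ∏ C(n_i, k_i) mod 11
Digit binomials (mod 11): C(4,1) = 4; C(2,5) = 0 (k_i > n_i)
Product: 4 × 0 = 0 ≡ 0 (mod 11)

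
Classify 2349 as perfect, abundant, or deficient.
deficient

Proper divisors of 2349: sum = 1 + 3 + 9 + 27 + 29 + 81 + 87 + 261 + 783 = 1281
Since 1281 < 2349, 2349 is deficient.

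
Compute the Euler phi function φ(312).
96

312 = 2^3 × 3 × 13
φ(n) = n × ∏(1 - 1/p) for each prime p dividing n
φ(312) = 312 × (1 - 1/2) × (1 - 1/3) × (1 - 1/13) = 96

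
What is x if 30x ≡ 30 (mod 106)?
x ≡ 1 (mod 53)

gcd(30, 106) = 2, which divides 30, so solutions exist.
Divide through by 2: 15x ≡ 15 (mod 53).
Find 15^(-1) mod 53 by the extended Euclidean algorithm:
53 = 3 × 15 + 8  ⟹  8 = (1)·53 + (-3)·15
15 = 1 × 8 + 7  ⟹  7 = (-1)·53 + (4)·15
8 = 1 × 7 + 1  ⟹  1 = (2)·53 + (-7)·15
So (-7)·15 ≡ 1 (mod 53), i.e. 15^(-1) ≡ -7 ≡ 46 (mod 53).
x ≡ 46 × 15 = 690 ≡ 1 (mod 53).
Check: 30 × 1 = 30 ≡ 30 (mod 106).
x ≡ 1 (mod 53), giving 2 solutions mod 106.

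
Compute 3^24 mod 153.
135

Repeated squaring. Binary of 24 = 11000.
3^1 ≡ 3 (mod 153); 3^2 ≡ 9 (mod 153); 3^4 ≡ 81 (mod 153); 3^8 ≡ 135 (mod 153); 3^16 ≡ 18 (mod 153)
3^24 = 3^8 × 3^16 ≡ 135 (mod 153)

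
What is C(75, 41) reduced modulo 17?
6

Using Lucas' theorem:
Write n=75 and k=41 in base 17:
n in base 17: [4, 7]
k in base 17: [2, 7]
C(75,41) mod 17 = ∏ C(n_i, k_i) mod 17
Digit binomials (mod 17): C(4,2) = 6; C(7,7) = 1
Product: 6 × 1 = 6 ≡ 6 (mod 17)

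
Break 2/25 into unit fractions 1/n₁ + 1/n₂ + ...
1/13 + 1/325

Greedy algorithm:
2/25: ceiling(25/2) = 13, use 1/13
1/325: ceiling(325/1) = 325, use 1/325
Result: 2/25 = 1/13 + 1/325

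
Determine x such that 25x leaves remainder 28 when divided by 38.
x ≡ 30 (mod 38)

gcd(25, 38) = 1, which divides 28, so solutions exist.
Find 25^(-1) mod 38 by the extended Euclidean algorithm:
38 = 1 × 25 + 13  ⟹  13 = (1)·38 + (-1)·25
25 = 1 × 13 + 12  ⟹  12 = (-1)·38 + (2)·25
13 = 1 × 12 + 1  ⟹  1 = (2)·38 + (-3)·25
So (-3)·25 ≡ 1 (mod 38), i.e. 25^(-1) ≡ -3 ≡ 35 (mod 38).
x ≡ 35 × 28 = 980 ≡ 30 (mod 38).
Check: 25 × 30 = 750 ≡ 28 (mod 38).
Unique solution: x ≡ 30 (mod 38)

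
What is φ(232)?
112

232 = 2^3 × 29
φ(n) = n × ∏(1 - 1/p) for each prime p dividing n
φ(232) = 232 × (1 - 1/2) × (1 - 1/29) = 112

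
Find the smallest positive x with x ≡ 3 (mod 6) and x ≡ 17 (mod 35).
87

Using Chinese Remainder Theorem:
M = 6 × 35 = 210
M1 = 35, M2 = 6
y1 = 35^(-1) mod 6 = 5
y2 = 6^(-1) mod 35 = 6
x = (3×35×5 + 17×6×6) mod 210 = 87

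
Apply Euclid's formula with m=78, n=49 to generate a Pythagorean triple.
(3683, 7644, 8485)

Euclid's formula: a = m² - n², b = 2mn, c = m² + n²
m = 78, n = 49
a = 78² - 49² = 6084 - 2401 = 3683
b = 2 × 78 × 49 = 7644
c = 78² + 49² = 6084 + 2401 = 8485
Verification: 3683² + 7644² = 13564489 + 58430736 = 71995225 = 8485² ✓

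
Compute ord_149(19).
37

149 is prime, so ord(19) divides φ(149) = 148.
Divisors of 148: 1, 2, 4, 37, 74, 148.
Repeated squaring: 19^1 ≡ 19, 19^2 ≡ 63, 19^4 ≡ 95, 19^8 ≡ 85, 19^16 ≡ 73, 19^32 ≡ 114, 19^64 ≡ 33, 19^128 ≡ 46 (mod 149).
Test 19^d mod 149 for each divisor d in increasing order:
19^1 ≡ 19
19^2 ≡ 63
19^4 ≡ 95
19^37 = 19^32·19^4·19^1 ≡ 1  ← first divisor giving 1
The order is 37.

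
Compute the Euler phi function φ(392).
168

392 = 2^3 × 7^2
φ(n) = n × ∏(1 - 1/p) for each prime p dividing n
φ(392) = 392 × (1 - 1/2) × (1 - 1/7) = 168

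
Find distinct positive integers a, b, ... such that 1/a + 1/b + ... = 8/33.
1/5 + 1/24 + 1/1320

Greedy algorithm:
8/33: ceiling(33/8) = 5, use 1/5
7/165: ceiling(165/7) = 24, use 1/24
1/1320: ceiling(1320/1) = 1320, use 1/1320
Result: 8/33 = 1/5 + 1/24 + 1/1320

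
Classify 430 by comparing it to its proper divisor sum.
deficient

Proper divisors of 430: sum = 1 + 2 + 5 + 10 + 43 + 86 + 215 = 362
Since 362 < 430, 430 is deficient.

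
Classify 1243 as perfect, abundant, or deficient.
deficient

Proper divisors of 1243: sum = 1 + 11 + 113 = 125
Since 125 < 1243, 1243 is deficient.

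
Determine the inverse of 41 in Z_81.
2

gcd(41, 81) = 1, so the inverse exists.
Extended Euclidean algorithm on (81, 41):
81 = 1 × 41 + 40  ⟹  40 = (1)·81 + (-1)·41
41 = 1 × 40 + 1  ⟹  1 = (-1)·81 + (2)·41
So (2)·41 ≡ 1 (mod 81), i.e. 41^(-1) ≡ 2 (mod 81).
Check: 41 × 2 = 82 ≡ 1 (mod 81)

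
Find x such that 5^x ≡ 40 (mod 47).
9

Baby-step giant-step with step n = ⌈√47⌉ = 7.
Baby steps 5^j mod 47 (j:value) for j=0..6: 0:1, 1:5, 2:25, 3:31, 4:14, 5:23, 6:21.
Giant-step multiplier: 5^(-7) ≡ 5^(46-7) = 5^39 ≡ 30 (mod 47).
Giant steps γ_i = 40·30^i mod 47: γ_0=40, γ_1=25 (in table at j=2).
x = i·n + j = 1·7 + 2 = 9.
Check: 5^9 ≡ 40 (mod 47).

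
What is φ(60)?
16

60 = 2^2 × 3 × 5
φ(n) = n × ∏(1 - 1/p) for each prime p dividing n
φ(60) = 60 × (1 - 1/2) × (1 - 1/3) × (1 - 1/5) = 16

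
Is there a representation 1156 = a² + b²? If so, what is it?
0² + 34² (a=0, b=34)

Factorization: 1156 = 2^2 × 17^2
By Fermat: n is sum of two squares iff every prime p ≡ 3 (mod 4) appears to even power.
All primes ≡ 3 (mod 4) appear to even power.
Search a = 0, 1, 2, … for 1156 - a² a perfect square: first hit at a = 0: 1156 - 0 = 1156 = 34².
1156 = 0² + 34² = 0 + 1156 ✓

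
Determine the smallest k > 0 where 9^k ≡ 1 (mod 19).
9

19 is prime, so ord(9) divides φ(19) = 18.
Divisors of 18: 1, 2, 3, 6, 9, 18.
Repeated squaring: 9^1 ≡ 9, 9^2 ≡ 5, 9^4 ≡ 6, 9^8 ≡ 17, 9^16 ≡ 4 (mod 19).
Test 9^d mod 19 for each divisor d in increasing order:
9^1 ≡ 9
9^2 ≡ 5
9^3 = 9^2·9^1 ≡ 7
9^6 = 9^4·9^2 ≡ 11
9^9 = 9^8·9^1 ≡ 1  ← first divisor giving 1
The order is 9.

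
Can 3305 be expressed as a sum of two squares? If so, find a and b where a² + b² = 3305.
13² + 56² (a=13, b=56)

Factorization: 3305 = 5 × 661
By Fermat: n is sum of two squares iff every prime p ≡ 3 (mod 4) appears to even power.
All primes ≡ 3 (mod 4) appear to even power.
Search a = 0, 1, 2, … for 3305 - a² a perfect square: first hit at a = 13: 3305 - 169 = 3136 = 56².
3305 = 13² + 56² = 169 + 3136 ✓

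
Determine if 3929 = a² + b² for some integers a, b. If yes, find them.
35² + 52² (a=35, b=52)

Factorization: 3929 = 3929
By Fermat: n is sum of two squares iff every prime p ≡ 3 (mod 4) appears to even power.
All primes ≡ 3 (mod 4) appear to even power.
Search a = 0, 1, 2, … for 3929 - a² a perfect square: first hit at a = 35: 3929 - 1225 = 2704 = 52².
3929 = 35² + 52² = 1225 + 2704 ✓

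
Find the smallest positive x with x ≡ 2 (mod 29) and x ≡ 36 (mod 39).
582

Using Chinese Remainder Theorem:
M = 29 × 39 = 1131
M1 = 39, M2 = 29
y1 = 39^(-1) mod 29 = 3
y2 = 29^(-1) mod 39 = 35
x = (2×39×3 + 36×29×35) mod 1131 = 582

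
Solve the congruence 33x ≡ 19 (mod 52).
x ≡ 51 (mod 52)

gcd(33, 52) = 1, which divides 19, so solutions exist.
Find 33^(-1) mod 52 by the extended Euclidean algorithm:
52 = 1 × 33 + 19  ⟹  19 = (1)·52 + (-1)·33
33 = 1 × 19 + 14  ⟹  14 = (-1)·52 + (2)·33
19 = 1 × 14 + 5  ⟹  5 = (2)·52 + (-3)·33
14 = 2 × 5 + 4  ⟹  4 = (-5)·52 + (8)·33
5 = 1 × 4 + 1  ⟹  1 = (7)·52 + (-11)·33
So (-11)·33 ≡ 1 (mod 52), i.e. 33^(-1) ≡ -11 ≡ 41 (mod 52).
x ≡ 41 × 19 = 779 ≡ 51 (mod 52).
Check: 33 × 51 = 1683 ≡ 19 (mod 52).
Unique solution: x ≡ 51 (mod 52)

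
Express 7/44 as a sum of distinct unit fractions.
1/7 + 1/62 + 1/9548

Greedy algorithm:
7/44: ceiling(44/7) = 7, use 1/7
5/308: ceiling(308/5) = 62, use 1/62
1/9548: ceiling(9548/1) = 9548, use 1/9548
Result: 7/44 = 1/7 + 1/62 + 1/9548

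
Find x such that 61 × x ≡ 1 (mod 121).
2

gcd(61, 121) = 1, so the inverse exists.
Extended Euclidean algorithm on (121, 61):
121 = 1 × 61 + 60  ⟹  60 = (1)·121 + (-1)·61
61 = 1 × 60 + 1  ⟹  1 = (-1)·121 + (2)·61
So (2)·61 ≡ 1 (mod 121), i.e. 61^(-1) ≡ 2 (mod 121).
Check: 61 × 2 = 122 ≡ 1 (mod 121)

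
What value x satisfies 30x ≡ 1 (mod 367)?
208

gcd(30, 367) = 1, so the inverse exists.
Extended Euclidean algorithm on (367, 30):
367 = 12 × 30 + 7  ⟹  7 = (1)·367 + (-12)·30
30 = 4 × 7 + 2  ⟹  2 = (-4)·367 + (49)·30
7 = 3 × 2 + 1  ⟹  1 = (13)·367 + (-159)·30
So (-159)·30 ≡ 1 (mod 367), i.e. 30^(-1) ≡ -159 ≡ 208 (mod 367).
Check: 30 × 208 = 6240 ≡ 1 (mod 367)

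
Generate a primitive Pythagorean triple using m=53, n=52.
(105, 5512, 5513)

Euclid's formula: a = m² - n², b = 2mn, c = m² + n²
m = 53, n = 52
a = 53² - 52² = 2809 - 2704 = 105
b = 2 × 53 × 52 = 5512
c = 53² + 52² = 2809 + 2704 = 5513
Verification: 105² + 5512² = 11025 + 30382144 = 30393169 = 5513² ✓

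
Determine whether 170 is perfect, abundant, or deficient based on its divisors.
deficient

Proper divisors of 170: sum = 1 + 2 + 5 + 10 + 17 + 34 + 85 = 154
Since 154 < 170, 170 is deficient.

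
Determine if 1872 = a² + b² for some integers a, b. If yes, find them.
24² + 36² (a=24, b=36)

Factorization: 1872 = 2^4 × 3^2 × 13
By Fermat: n is sum of two squares iff every prime p ≡ 3 (mod 4) appears to even power.
All primes ≡ 3 (mod 4) appear to even power.
Search a = 0, 1, 2, … for 1872 - a² a perfect square: first hit at a = 24: 1872 - 576 = 1296 = 36².
1872 = 24² + 36² = 576 + 1296 ✓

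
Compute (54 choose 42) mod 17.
0

Using Lucas' theorem:
Write n=54 and k=42 in base 17:
n in base 17: [3, 3]
k in base 17: [2, 8]
C(54,42) mod 17 = ∏ C(n_i, k_i) mod 17
Digit binomials (mod 17): C(3,2) = 3; C(3,8) = 0 (k_i > n_i)
Product: 3 × 0 = 0 ≡ 0 (mod 17)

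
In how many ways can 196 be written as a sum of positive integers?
2814570987591

p(n) counts ways to write n as a sum of positive integers (order ignored).
Euler's pentagonal recurrence: p(k) = p(k-1) + p(k-2) - p(k-5) - p(k-7) + p(k-12) + p(k-15) - ... (offsets j(3j∓1)/2, signs ++--, p(0)=1, p(<0)=0).
DP table for k = 0..195: p(0)=1, p(1)=1, p(2)=2, p(3)=3, p(4)=5, p(5)=7, p(6)=11, p(7)=15, p(8)=22, p(9)=30, p(10)=42, p(11)=56, p(12)=77, p(13)=101, p(14)=135, p(15)=176, p(16)=231, p(17)=297, p(18)=385, p(19)=490, p(20)=627, p(21)=792, p(22)=1002, p(23)=1255, p(24)=1575, p(25)=1958, p(26)=2436, p(27)=3010, p(28)=3718, p(29)=4565, p(30)=5604, p(31)=6842, p(32)=8349, p(33)=10143, p(34)=12310, p(35)=14883, p(36)=17977, p(37)=21637, p(38)=26015, p(39)=31185, p(40)=37338, p(41)=44583, p(42)=53174, p(43)=63261, p(44)=75175, p(45)=89134, p(46)=105558, p(47)=124754, p(48)=147273, p(49)=173525, p(50)=204226, p(51)=239943, p(52)=281589, p(53)=329931, p(54)=386155, p(55)=451276, p(56)=526823, p(57)=614154, p(58)=715220, p(59)=831820, p(60)=966467, p(61)=1121505, p(62)=1300156, p(63)=1505499, p(64)=1741630, p(65)=2012558, p(66)=2323520, p(67)=2679689, p(68)=3087735, p(69)=3554345, p(70)=4087968, p(71)=4697205, p(72)=5392783, p(73)=6185689, p(74)=7089500, p(75)=8118264, p(76)=9289091, p(77)=10619863, p(78)=12132164, p(79)=13848650, p(80)=15796476, p(81)=18004327, p(82)=20506255, p(83)=23338469, p(84)=26543660, p(85)=30167357, p(86)=34262962, p(87)=38887673, p(88)=44108109, p(89)=49995925, p(90)=56634173, p(91)=64112359, p(92)=72533807, p(93)=82010177, p(94)=92669720, p(95)=104651419, p(96)=118114304, p(97)=133230930, p(98)=150198136, p(99)=169229875, p(100)=190569292, p(101)=214481126, p(102)=241265379, p(103)=271248950, p(104)=304801365, p(105)=342325709, p(106)=384276336, p(107)=431149389, p(108)=483502844, p(109)=541946240, p(110)=607163746, p(111)=679903203, p(112)=761002156, p(113)=851376628, p(114)=952050665, p(115)=1064144451, p(116)=1188908248, p(117)=1327710076, p(118)=1482074143, p(119)=1653668665, p(120)=1844349560, p(121)=2056148051, p(122)=2291320912, p(123)=2552338241, p(124)=2841940500, p(125)=3163127352, p(126)=3519222692, p(127)=3913864295, p(128)=4351078600, p(129)=4835271870, p(130)=5371315400, p(131)=5964539504, p(132)=6620830889, p(133)=7346629512, p(134)=8149040695, p(135)=9035836076, p(136)=10015581680, p(137)=11097645016, p(138)=12292341831, p(139)=13610949895, p(140)=15065878135, p(141)=16670689208, p(142)=18440293320, p(143)=20390982757, p(144)=22540654445, p(145)=24908858009, p(146)=27517052599, p(147)=30388671978, p(148)=33549419497, p(149)=37027355200, p(150)=40853235313, p(151)=45060624582, p(152)=49686288421, p(153)=54770336324, p(154)=60356673280, p(155)=66493182097, p(156)=73232243759, p(157)=80630964769, p(158)=88751778802, p(159)=97662728555, p(160)=107438159466, p(161)=118159068427, p(162)=129913904637, p(163)=142798995930, p(164)=156919475295, p(165)=172389800255, p(166)=189334822579, p(167)=207890420102, p(168)=228204732751, p(169)=250438925115, p(170)=274768617130, p(171)=301384802048, p(172)=330495499613, p(173)=362326859895, p(174)=397125074750, p(175)=435157697830, p(176)=476715857290, p(177)=522115831195, p(178)=571701605655, p(179)=625846753120, p(180)=684957390936, p(181)=749474411781, p(182)=819876908323, p(183)=896684817527, p(184)=980462880430, p(185)=1071823774337, p(186)=1171432692373, p(187)=1280011042268, p(188)=1398341745571, p(189)=1527273599625, p(190)=1667727404093, p(191)=1820701100652, p(192)=1987276856363, p(193)=2168627105469, p(194)=2366022741845, p(195)=2580840212973.
Final step: p(196) = p(195) + p(194) - p(191) - p(189) + p(184) + p(181) - p(174) - p(170) + p(161) + p(156) - p(145) - p(139) + p(126) + p(119) - p(104) - p(96) + p(79) + p(70) - p(51) - p(41) + p(20) + p(9)
= 2580840212973 + 2366022741845 - 1820701100652 - 1527273599625 + 980462880430 + 749474411781 - 397125074750 - 274768617130 + 118159068427 + 73232243759 - 24908858009 - 13610949895 + 3519222692 + 1653668665 - 304801365 - 118114304 + 13848650 + 4087968 - 239943 - 44583 + 627 + 30
= 2814570987591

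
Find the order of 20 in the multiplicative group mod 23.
22

23 is prime, so ord(20) divides φ(23) = 22.
Divisors of 22: 1, 2, 11, 22.
Repeated squaring: 20^1 ≡ 20, 20^2 ≡ 9, 20^4 ≡ 12, 20^8 ≡ 6, 20^16 ≡ 13 (mod 23).
Test 20^d mod 23 for each divisor d in increasing order:
20^1 ≡ 20
20^2 ≡ 9
20^11 = 20^8·20^2·20^1 ≡ 22
20^22 = 20^16·20^4·20^2 ≡ 1  ← first divisor giving 1
The order is 22.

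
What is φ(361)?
342

361 = 19^2
φ(n) = n × ∏(1 - 1/p) for each prime p dividing n
φ(361) = 361 × (1 - 1/19) = 342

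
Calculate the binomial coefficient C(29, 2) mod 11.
10

Using Lucas' theorem:
Write n=29 and k=2 in base 11:
n in base 11: [2, 7]
k in base 11: [0, 2]
C(29,2) mod 11 = ∏ C(n_i, k_i) mod 11
Digit binomials (mod 11): C(2,0) = 1; C(7,2) = 21 ≡ 10
Product: 1 × 10 = 10 ≡ 10 (mod 11)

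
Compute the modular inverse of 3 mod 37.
25

gcd(3, 37) = 1, so the inverse exists.
Extended Euclidean algorithm on (37, 3):
37 = 12 × 3 + 1  ⟹  1 = (1)·37 + (-12)·3
So (-12)·3 ≡ 1 (mod 37), i.e. 3^(-1) ≡ -12 ≡ 25 (mod 37).
Check: 3 × 25 = 75 ≡ 1 (mod 37)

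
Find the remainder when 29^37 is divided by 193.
119

Repeated squaring. Binary of 37 = 100101.
29^1 ≡ 29 (mod 193); 29^2 ≡ 69 (mod 193); 29^4 ≡ 129 (mod 193); 29^8 ≡ 43 (mod 193); 29^16 ≡ 112 (mod 193); 29^32 ≡ 192 (mod 193)
29^37 = 29^1 × 29^4 × 29^32 ≡ 119 (mod 193)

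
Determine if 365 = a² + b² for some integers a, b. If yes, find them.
2² + 19² (a=2, b=19)

Factorization: 365 = 5 × 73
By Fermat: n is sum of two squares iff every prime p ≡ 3 (mod 4) appears to even power.
All primes ≡ 3 (mod 4) appear to even power.
Search a = 0, 1, 2, … for 365 - a² a perfect square: first hit at a = 2: 365 - 4 = 361 = 19².
365 = 2² + 19² = 4 + 361 ✓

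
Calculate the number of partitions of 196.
2814570987591

p(n) counts ways to write n as a sum of positive integers (order ignored).
Euler's pentagonal recurrence: p(k) = p(k-1) + p(k-2) - p(k-5) - p(k-7) + p(k-12) + p(k-15) - ... (offsets j(3j∓1)/2, signs ++--, p(0)=1, p(<0)=0).
DP table for k = 0..195: p(0)=1, p(1)=1, p(2)=2, p(3)=3, p(4)=5, p(5)=7, p(6)=11, p(7)=15, p(8)=22, p(9)=30, p(10)=42, p(11)=56, p(12)=77, p(13)=101, p(14)=135, p(15)=176, p(16)=231, p(17)=297, p(18)=385, p(19)=490, p(20)=627, p(21)=792, p(22)=1002, p(23)=1255, p(24)=1575, p(25)=1958, p(26)=2436, p(27)=3010, p(28)=3718, p(29)=4565, p(30)=5604, p(31)=6842, p(32)=8349, p(33)=10143, p(34)=12310, p(35)=14883, p(36)=17977, p(37)=21637, p(38)=26015, p(39)=31185, p(40)=37338, p(41)=44583, p(42)=53174, p(43)=63261, p(44)=75175, p(45)=89134, p(46)=105558, p(47)=124754, p(48)=147273, p(49)=173525, p(50)=204226, p(51)=239943, p(52)=281589, p(53)=329931, p(54)=386155, p(55)=451276, p(56)=526823, p(57)=614154, p(58)=715220, p(59)=831820, p(60)=966467, p(61)=1121505, p(62)=1300156, p(63)=1505499, p(64)=1741630, p(65)=2012558, p(66)=2323520, p(67)=2679689, p(68)=3087735, p(69)=3554345, p(70)=4087968, p(71)=4697205, p(72)=5392783, p(73)=6185689, p(74)=7089500, p(75)=8118264, p(76)=9289091, p(77)=10619863, p(78)=12132164, p(79)=13848650, p(80)=15796476, p(81)=18004327, p(82)=20506255, p(83)=23338469, p(84)=26543660, p(85)=30167357, p(86)=34262962, p(87)=38887673, p(88)=44108109, p(89)=49995925, p(90)=56634173, p(91)=64112359, p(92)=72533807, p(93)=82010177, p(94)=92669720, p(95)=104651419, p(96)=118114304, p(97)=133230930, p(98)=150198136, p(99)=169229875, p(100)=190569292, p(101)=214481126, p(102)=241265379, p(103)=271248950, p(104)=304801365, p(105)=342325709, p(106)=384276336, p(107)=431149389, p(108)=483502844, p(109)=541946240, p(110)=607163746, p(111)=679903203, p(112)=761002156, p(113)=851376628, p(114)=952050665, p(115)=1064144451, p(116)=1188908248, p(117)=1327710076, p(118)=1482074143, p(119)=1653668665, p(120)=1844349560, p(121)=2056148051, p(122)=2291320912, p(123)=2552338241, p(124)=2841940500, p(125)=3163127352, p(126)=3519222692, p(127)=3913864295, p(128)=4351078600, p(129)=4835271870, p(130)=5371315400, p(131)=5964539504, p(132)=6620830889, p(133)=7346629512, p(134)=8149040695, p(135)=9035836076, p(136)=10015581680, p(137)=11097645016, p(138)=12292341831, p(139)=13610949895, p(140)=15065878135, p(141)=16670689208, p(142)=18440293320, p(143)=20390982757, p(144)=22540654445, p(145)=24908858009, p(146)=27517052599, p(147)=30388671978, p(148)=33549419497, p(149)=37027355200, p(150)=40853235313, p(151)=45060624582, p(152)=49686288421, p(153)=54770336324, p(154)=60356673280, p(155)=66493182097, p(156)=73232243759, p(157)=80630964769, p(158)=88751778802, p(159)=97662728555, p(160)=107438159466, p(161)=118159068427, p(162)=129913904637, p(163)=142798995930, p(164)=156919475295, p(165)=172389800255, p(166)=189334822579, p(167)=207890420102, p(168)=228204732751, p(169)=250438925115, p(170)=274768617130, p(171)=301384802048, p(172)=330495499613, p(173)=362326859895, p(174)=397125074750, p(175)=435157697830, p(176)=476715857290, p(177)=522115831195, p(178)=571701605655, p(179)=625846753120, p(180)=684957390936, p(181)=749474411781, p(182)=819876908323, p(183)=896684817527, p(184)=980462880430, p(185)=1071823774337, p(186)=1171432692373, p(187)=1280011042268, p(188)=1398341745571, p(189)=1527273599625, p(190)=1667727404093, p(191)=1820701100652, p(192)=1987276856363, p(193)=2168627105469, p(194)=2366022741845, p(195)=2580840212973.
Final step: p(196) = p(195) + p(194) - p(191) - p(189) + p(184) + p(181) - p(174) - p(170) + p(161) + p(156) - p(145) - p(139) + p(126) + p(119) - p(104) - p(96) + p(79) + p(70) - p(51) - p(41) + p(20) + p(9)
= 2580840212973 + 2366022741845 - 1820701100652 - 1527273599625 + 980462880430 + 749474411781 - 397125074750 - 274768617130 + 118159068427 + 73232243759 - 24908858009 - 13610949895 + 3519222692 + 1653668665 - 304801365 - 118114304 + 13848650 + 4087968 - 239943 - 44583 + 627 + 30
= 2814570987591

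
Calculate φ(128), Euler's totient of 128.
64

128 = 2^7
φ(n) = n × ∏(1 - 1/p) for each prime p dividing n
φ(128) = 128 × (1 - 1/2) = 64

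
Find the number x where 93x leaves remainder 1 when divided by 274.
165

gcd(93, 274) = 1, so the inverse exists.
Extended Euclidean algorithm on (274, 93):
274 = 2 × 93 + 88  ⟹  88 = (1)·274 + (-2)·93
93 = 1 × 88 + 5  ⟹  5 = (-1)·274 + (3)·93
88 = 17 × 5 + 3  ⟹  3 = (18)·274 + (-53)·93
5 = 1 × 3 + 2  ⟹  2 = (-19)·274 + (56)·93
3 = 1 × 2 + 1  ⟹  1 = (37)·274 + (-109)·93
So (-109)·93 ≡ 1 (mod 274), i.e. 93^(-1) ≡ -109 ≡ 165 (mod 274).
Check: 93 × 165 = 15345 ≡ 1 (mod 274)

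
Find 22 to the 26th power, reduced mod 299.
185

Repeated squaring. Binary of 26 = 11010.
22^1 ≡ 22 (mod 299); 22^2 ≡ 185 (mod 299); 22^4 ≡ 139 (mod 299); 22^8 ≡ 185 (mod 299); 22^16 ≡ 139 (mod 299)
22^26 = 22^2 × 22^8 × 22^16 ≡ 185 (mod 299)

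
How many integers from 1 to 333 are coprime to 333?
216

333 = 3^2 × 37
φ(n) = n × ∏(1 - 1/p) for each prime p dividing n
φ(333) = 333 × (1 - 1/3) × (1 - 1/37) = 216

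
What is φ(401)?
400

401 = 401
φ(n) = n × ∏(1 - 1/p) for each prime p dividing n
φ(401) = 401 × (1 - 1/401) = 400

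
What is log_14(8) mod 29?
11

Baby-step giant-step with step n = ⌈√29⌉ = 6.
Baby steps 14^j mod 29 (j:value) for j=0..5: 0:1, 1:14, 2:22, 3:18, 4:20, 5:19.
Giant-step multiplier: 14^(-6) ≡ 14^(28-6) = 14^22 ≡ 6 (mod 29).
Giant steps γ_i = 8·6^i mod 29: γ_0=8, γ_1=19 (in table at j=5).
x = i·n + j = 1·6 + 5 = 11.
Check: 14^11 ≡ 8 (mod 29).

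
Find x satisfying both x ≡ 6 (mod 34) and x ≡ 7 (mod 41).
1196

Using Chinese Remainder Theorem:
M = 34 × 41 = 1394
M1 = 41, M2 = 34
y1 = 41^(-1) mod 34 = 5
y2 = 34^(-1) mod 41 = 35
x = (6×41×5 + 7×34×35) mod 1394 = 1196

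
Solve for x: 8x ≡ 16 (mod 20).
x ≡ 2 (mod 5)

gcd(8, 20) = 4, which divides 16, so solutions exist.
Divide through by 4: 2x ≡ 4 (mod 5).
Find 2^(-1) mod 5 by the extended Euclidean algorithm:
5 = 2 × 2 + 1  ⟹  1 = (1)·5 + (-2)·2
So (-2)·2 ≡ 1 (mod 5), i.e. 2^(-1) ≡ -2 ≡ 3 (mod 5).
x ≡ 3 × 4 = 12 ≡ 2 (mod 5).
Check: 8 × 2 = 16 ≡ 16 (mod 20).
x ≡ 2 (mod 5), giving 4 solutions mod 20.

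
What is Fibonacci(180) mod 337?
308

Matrix identity: Q^n = [[F_(n+1), F_n], [F_n, F_(n-1)]] with Q = [[1,1],[1,0]].
n = 180 = 10110100₂. Square-and-multiply, entries mod 337:
Q^1 = [[1,1],[1,0]]
Q^2 = (Q^1)² = [[2,1],[1,1]]
Q^5 = (Q^2)²·Q = [[8,5],[5,3]]
Q^11 = (Q^5)²·Q = [[144,89],[89,55]]
Q^22 = (Q^11)² = [[12,187],[187,162]]
Q^45 = (Q^22)²·Q = [[251,65],[65,186]]
Q^90 = (Q^45)² = [[163,97],[97,66]]
Q^180 = (Q^90)² = [[256,308],[308,285]]
F_180 mod 337 = Q^180[0][1] = 308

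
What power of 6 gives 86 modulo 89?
13

Baby-step giant-step with step n = ⌈√89⌉ = 10.
Baby steps 6^j mod 89 (j:value) for j=0..9: 0:1, 1:6, 2:36, 3:38, 4:50, 5:33, 6:20, 7:31, 8:8, 9:48.
Giant-step multiplier: 6^(-10) ≡ 6^(88-10) = 6^78 ≡ 17 (mod 89).
Giant steps γ_i = 86·17^i mod 89: γ_0=86, γ_1=38 (in table at j=3).
x = i·n + j = 1·10 + 3 = 13.
Check: 6^13 ≡ 86 (mod 89).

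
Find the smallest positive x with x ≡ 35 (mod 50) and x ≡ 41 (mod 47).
135

Using Chinese Remainder Theorem:
M = 50 × 47 = 2350
M1 = 47, M2 = 50
y1 = 47^(-1) mod 50 = 33
y2 = 50^(-1) mod 47 = 16
x = (35×47×33 + 41×50×16) mod 2350 = 135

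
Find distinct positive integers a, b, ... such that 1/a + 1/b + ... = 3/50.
1/17 + 1/850

Greedy algorithm:
3/50: ceiling(50/3) = 17, use 1/17
1/850: ceiling(850/1) = 850, use 1/850
Result: 3/50 = 1/17 + 1/850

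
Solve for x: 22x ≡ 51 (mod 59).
x ≡ 5 (mod 59)

gcd(22, 59) = 1, which divides 51, so solutions exist.
Find 22^(-1) mod 59 by the extended Euclidean algorithm:
59 = 2 × 22 + 15  ⟹  15 = (1)·59 + (-2)·22
22 = 1 × 15 + 7  ⟹  7 = (-1)·59 + (3)·22
15 = 2 × 7 + 1  ⟹  1 = (3)·59 + (-8)·22
So (-8)·22 ≡ 1 (mod 59), i.e. 22^(-1) ≡ -8 ≡ 51 (mod 59).
x ≡ 51 × 51 = 2601 ≡ 5 (mod 59).
Check: 22 × 5 = 110 ≡ 51 (mod 59).
Unique solution: x ≡ 5 (mod 59)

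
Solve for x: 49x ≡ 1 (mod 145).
74

gcd(49, 145) = 1, so the inverse exists.
Extended Euclidean algorithm on (145, 49):
145 = 2 × 49 + 47  ⟹  47 = (1)·145 + (-2)·49
49 = 1 × 47 + 2  ⟹  2 = (-1)·145 + (3)·49
47 = 23 × 2 + 1  ⟹  1 = (24)·145 + (-71)·49
So (-71)·49 ≡ 1 (mod 145), i.e. 49^(-1) ≡ -71 ≡ 74 (mod 145).
Check: 49 × 74 = 3626 ≡ 1 (mod 145)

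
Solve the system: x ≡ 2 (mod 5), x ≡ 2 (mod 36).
2

Using Chinese Remainder Theorem:
M = 5 × 36 = 180
M1 = 36, M2 = 5
y1 = 36^(-1) mod 5 = 1
y2 = 5^(-1) mod 36 = 29
x = (2×36×1 + 2×5×29) mod 180 = 2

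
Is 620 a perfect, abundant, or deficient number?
abundant

Proper divisors of 620: sum = 1 + 2 + 4 + 5 + 10 + 20 + 31 + 62 + 124 + 155 + 310 = 724
Since 724 > 620, 620 is abundant.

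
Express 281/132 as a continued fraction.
[2; 7, 1, 3, 4]

Euclidean algorithm steps:
281 = 2 × 132 + 17
132 = 7 × 17 + 13
17 = 1 × 13 + 4
13 = 3 × 4 + 1
4 = 4 × 1 + 0
Continued fraction: [2; 7, 1, 3, 4]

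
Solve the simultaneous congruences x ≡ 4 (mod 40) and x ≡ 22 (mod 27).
724

Using Chinese Remainder Theorem:
M = 40 × 27 = 1080
M1 = 27, M2 = 40
y1 = 27^(-1) mod 40 = 3
y2 = 40^(-1) mod 27 = 25
x = (4×27×3 + 22×40×25) mod 1080 = 724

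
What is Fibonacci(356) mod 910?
577

Matrix identity: Q^n = [[F_(n+1), F_n], [F_n, F_(n-1)]] with Q = [[1,1],[1,0]].
n = 356 = 101100100₂. Square-and-multiply, entries mod 910:
Q^1 = [[1,1],[1,0]]
Q^2 = (Q^1)² = [[2,1],[1,1]]
Q^5 = (Q^2)²·Q = [[8,5],[5,3]]
Q^11 = (Q^5)²·Q = [[144,89],[89,55]]
Q^22 = (Q^11)² = [[447,421],[421,26]]
Q^44 = (Q^22)² = [[310,753],[753,467]]
Q^89 = (Q^44)²·Q = [[580,629],[629,861]]
Q^178 = (Q^89)² = [[401,29],[29,372]]
Q^356 = (Q^178)² = [[572,577],[577,905]]
F_356 mod 910 = Q^356[0][1] = 577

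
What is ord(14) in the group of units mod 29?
28

29 is prime, so ord(14) divides φ(29) = 28.
Divisors of 28: 1, 2, 4, 7, 14, 28.
Repeated squaring: 14^1 ≡ 14, 14^2 ≡ 22, 14^4 ≡ 20, 14^8 ≡ 23, 14^16 ≡ 7 (mod 29).
Test 14^d mod 29 for each divisor d in increasing order:
14^1 ≡ 14
14^2 ≡ 22
14^4 ≡ 20
14^7 = 14^4·14^2·14^1 ≡ 12
14^14 = 14^8·14^4·14^2 ≡ 28
14^28 = 14^16·14^8·14^4 ≡ 1  ← first divisor giving 1
The order is 28.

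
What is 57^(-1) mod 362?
235

gcd(57, 362) = 1, so the inverse exists.
Extended Euclidean algorithm on (362, 57):
362 = 6 × 57 + 20  ⟹  20 = (1)·362 + (-6)·57
57 = 2 × 20 + 17  ⟹  17 = (-2)·362 + (13)·57
20 = 1 × 17 + 3  ⟹  3 = (3)·362 + (-19)·57
17 = 5 × 3 + 2  ⟹  2 = (-17)·362 + (108)·57
3 = 1 × 2 + 1  ⟹  1 = (20)·362 + (-127)·57
So (-127)·57 ≡ 1 (mod 362), i.e. 57^(-1) ≡ -127 ≡ 235 (mod 362).
Check: 57 × 235 = 13395 ≡ 1 (mod 362)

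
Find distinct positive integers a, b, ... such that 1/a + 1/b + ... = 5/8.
1/2 + 1/8

Greedy algorithm:
5/8: ceiling(8/5) = 2, use 1/2
1/8: ceiling(8/1) = 8, use 1/8
Result: 5/8 = 1/2 + 1/8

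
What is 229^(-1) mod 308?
269

gcd(229, 308) = 1, so the inverse exists.
Extended Euclidean algorithm on (308, 229):
308 = 1 × 229 + 79  ⟹  79 = (1)·308 + (-1)·229
229 = 2 × 79 + 71  ⟹  71 = (-2)·308 + (3)·229
79 = 1 × 71 + 8  ⟹  8 = (3)·308 + (-4)·229
71 = 8 × 8 + 7  ⟹  7 = (-26)·308 + (35)·229
8 = 1 × 7 + 1  ⟹  1 = (29)·308 + (-39)·229
So (-39)·229 ≡ 1 (mod 308), i.e. 229^(-1) ≡ -39 ≡ 269 (mod 308).
Check: 229 × 269 = 61601 ≡ 1 (mod 308)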